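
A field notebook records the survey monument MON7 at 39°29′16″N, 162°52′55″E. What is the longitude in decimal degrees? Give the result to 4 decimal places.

162° + 52′/60 + 55″/3600 = 162 + 0.86667 + 0.01528 = 162.8819°

162.8819°E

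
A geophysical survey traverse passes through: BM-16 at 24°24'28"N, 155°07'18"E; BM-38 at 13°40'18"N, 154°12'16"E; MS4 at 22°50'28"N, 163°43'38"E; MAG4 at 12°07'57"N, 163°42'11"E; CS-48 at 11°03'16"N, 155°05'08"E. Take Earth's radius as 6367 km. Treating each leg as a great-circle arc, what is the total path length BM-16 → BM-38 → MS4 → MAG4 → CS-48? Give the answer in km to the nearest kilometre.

4763 km

BM-16: φ = +24.40778°, λ = +155.12167°
BM-38: φ = +13.67167°, λ = +154.20444°
MS4: φ = +22.84111°, λ = +163.72722°
MAG4: φ = +12.13250°, λ = +163.70306°
CS-48: φ = +11.05444°, λ = +155.08556°
BM-16→BM-38: c = 0.187988 rad, d = 1196.92 km
BM-38→MS4: c = 0.224607 rad, d = 1430.07 km
MS4→MAG4: c = 0.186901 rad, d = 1190.00 km
MAG4→CS-48: c = 0.148524 rad, d = 945.65 km
Total = 1196.92 + 1430.07 + 1190.00 + 945.65 = 4762.64 km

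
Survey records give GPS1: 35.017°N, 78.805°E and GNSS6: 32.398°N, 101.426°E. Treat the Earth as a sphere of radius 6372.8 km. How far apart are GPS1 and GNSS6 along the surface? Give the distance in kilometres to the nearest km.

Δφ = -2.6190°,  Δλ = 22.6210°
a = sin²(Δφ/2) + cos φ₁ cos φ₂ sin²(Δλ/2) = 0.027121
c = 2·arcsin(√a) = 0.330878 rad = 18.9579°
d = R·c = 6372.8 × 0.330878 = 2108.6 km

2109 km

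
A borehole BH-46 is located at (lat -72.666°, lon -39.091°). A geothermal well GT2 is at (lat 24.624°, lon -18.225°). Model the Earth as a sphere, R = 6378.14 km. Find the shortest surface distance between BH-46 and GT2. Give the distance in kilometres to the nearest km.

Δφ = 97.2900°,  Δλ = 20.8660°
a = sin²(Δφ/2) + cos φ₁ cos φ₂ sin²(Δλ/2) = 0.572327
c = 2·arcsin(√a) = 1.715960 rad = 98.3173°
d = R·c = 6378.14 × 1.715960 = 10944.6 km

10945 km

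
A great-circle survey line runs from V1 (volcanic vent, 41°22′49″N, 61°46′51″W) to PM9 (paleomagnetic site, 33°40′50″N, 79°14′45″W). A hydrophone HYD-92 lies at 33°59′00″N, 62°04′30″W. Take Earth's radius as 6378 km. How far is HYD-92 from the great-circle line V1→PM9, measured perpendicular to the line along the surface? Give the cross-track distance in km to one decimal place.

743.8 km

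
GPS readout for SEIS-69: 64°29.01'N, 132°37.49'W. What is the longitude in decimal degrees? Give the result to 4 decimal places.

132.6248°W

132° + 37.49′/60 = 132 + 0.62483 = 132.6248°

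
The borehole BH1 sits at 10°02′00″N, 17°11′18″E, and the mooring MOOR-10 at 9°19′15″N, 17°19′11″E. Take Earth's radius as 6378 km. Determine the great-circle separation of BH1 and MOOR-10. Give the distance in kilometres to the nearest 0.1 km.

80.6 km

BH1: φ = +10.03333°, λ = +17.18833°
MOOR-10: φ = +9.32083°, λ = +17.31972°
Δφ = -0.7125°,  Δλ = 0.1314°
a = sin²(Δφ/2) + cos φ₁ cos φ₂ sin²(Δλ/2) = 0.000040
c = 2·arcsin(√a) = 0.012639 rad = 0.7242°
d = R·c = 6378 × 0.012639 = 80.6 km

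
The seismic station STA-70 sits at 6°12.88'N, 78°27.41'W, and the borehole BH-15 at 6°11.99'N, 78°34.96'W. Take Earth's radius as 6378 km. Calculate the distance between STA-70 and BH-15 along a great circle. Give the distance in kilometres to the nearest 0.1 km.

14.0 km

STA-70: φ = +6.21467°, λ = -78.45683°
BH-15: φ = +6.19983°, λ = -78.58267°
Δφ = -0.0148°,  Δλ = -0.1258°
a = sin²(Δφ/2) + cos φ₁ cos φ₂ sin²(Δλ/2) = 0.000001
c = 2·arcsin(√a) = 0.002199 rad = 0.1260°
d = R·c = 6378 × 0.002199 = 14.0 km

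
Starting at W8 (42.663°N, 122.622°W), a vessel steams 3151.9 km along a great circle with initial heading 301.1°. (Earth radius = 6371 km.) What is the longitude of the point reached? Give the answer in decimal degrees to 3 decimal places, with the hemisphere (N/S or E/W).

162.828°W

δ = d/R = 3151.9/6371 = 0.494726 rad
φ₂ = arcsin(sin φ₁ cos δ + cos φ₁ sin δ cos θ)
   = arcsin(0.67768·0.88010 + 0.73535·0.47479·0.51653) = 50.96590°
λ₂ = λ₁ + atan2(sin θ sin δ cos φ₁, cos δ − sin φ₁ sin φ₂) = -162.82789°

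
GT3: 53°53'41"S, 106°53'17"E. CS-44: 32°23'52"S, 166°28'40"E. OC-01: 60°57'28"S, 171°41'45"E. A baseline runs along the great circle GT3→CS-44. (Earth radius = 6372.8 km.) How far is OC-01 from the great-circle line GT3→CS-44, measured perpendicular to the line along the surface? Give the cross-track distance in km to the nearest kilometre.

GT3: φ = -53.89472°, λ = +106.88806°
CS-44: φ = -32.39778°, λ = +166.47778°
OC-01: φ = -60.95778°, λ = +171.69583°
δ₁₃ = central angle GT3→OC-01 = 0.595064 rad  (haversine)
θ₁₃ = bearing GT3→OC-01 = 128.405°,  θ₁₂ = bearing GT3→CS-44 = 87.674°
dₓₜ = R·arcsin(sin δ₁₃ · sin(θ₁₃ − θ₁₂)) = 6372.8·arcsin(0.56056·sin(40.731°)) = 2386.377 km
|dₓₜ| = 2386.377 km

2386 km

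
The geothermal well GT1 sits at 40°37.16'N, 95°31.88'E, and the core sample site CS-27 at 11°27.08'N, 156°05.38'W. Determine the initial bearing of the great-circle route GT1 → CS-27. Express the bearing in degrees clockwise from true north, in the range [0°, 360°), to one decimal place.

GT1: φ = +40.61933°, λ = +95.53133°
CS-27: φ = +11.45133°, λ = -156.08967°
Δλ = 108.3790°
y = sin Δλ · cos φ₂ = 0.930101
x = cos φ₁ sin φ₂ − sin φ₁ cos φ₂ cos Δλ = 0.351883
θ = atan2(y, x) = 69.2770° → 69.2770° (mod 360°)

69.3°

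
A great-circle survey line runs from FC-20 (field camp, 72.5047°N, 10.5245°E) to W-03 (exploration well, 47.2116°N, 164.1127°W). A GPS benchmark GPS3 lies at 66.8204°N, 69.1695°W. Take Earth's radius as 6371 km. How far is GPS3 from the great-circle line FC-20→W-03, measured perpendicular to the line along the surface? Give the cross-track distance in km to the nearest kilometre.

2421 km

δ₁₃ = central angle FC-20→GPS3 = 0.455772 rad  (haversine)
θ₁₃ = bearing FC-20→GPS3 = 298.378°,  θ₁₂ = bearing FC-20→W-03 = 355.805°
dₓₜ = R·arcsin(sin δ₁₃ · sin(θ₁₃ − θ₁₂)) = 6371·arcsin(0.44016·sin(-57.428°)) = -2421.012 km
|dₓₜ| = 2421.012 km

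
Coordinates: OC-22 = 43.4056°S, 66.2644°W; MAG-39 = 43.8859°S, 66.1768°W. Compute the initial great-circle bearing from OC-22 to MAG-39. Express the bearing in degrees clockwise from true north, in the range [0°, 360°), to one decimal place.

172.5°

Δλ = 0.0876°
y = sin Δλ · cos φ₂ = 0.001102
x = cos φ₁ sin φ₂ − sin φ₁ cos φ₂ cos Δλ = -0.008383
θ = atan2(y, x) = 172.5119° → 172.5119° (mod 360°)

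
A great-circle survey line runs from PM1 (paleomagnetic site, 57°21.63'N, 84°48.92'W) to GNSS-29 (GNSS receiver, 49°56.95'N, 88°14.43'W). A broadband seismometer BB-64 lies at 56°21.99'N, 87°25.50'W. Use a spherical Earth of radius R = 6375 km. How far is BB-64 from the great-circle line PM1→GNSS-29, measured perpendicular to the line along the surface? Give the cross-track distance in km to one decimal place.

123.1 km

PM1: φ = +57.36050°, λ = -84.81533°
GNSS-29: φ = +49.94917°, λ = -88.24050°
BB-64: φ = +56.36650°, λ = -87.42500°
δ₁₃ = central angle PM1→BB-64 = 0.030343 rad  (haversine)
θ₁₃ = bearing PM1→BB-64 = 236.229°,  θ₁₂ = bearing PM1→GNSS-29 = 196.714°
dₓₜ = R·arcsin(sin δ₁₃ · sin(θ₁₃ − θ₁₂)) = 6375·arcsin(0.03034·sin(39.515°)) = 123.067 km
|dₓₜ| = 123.067 km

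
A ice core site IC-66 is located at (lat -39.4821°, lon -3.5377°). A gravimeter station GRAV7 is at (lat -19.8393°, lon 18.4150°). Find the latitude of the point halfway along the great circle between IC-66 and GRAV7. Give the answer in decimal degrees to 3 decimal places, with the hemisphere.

Bx = cos φ₂ cos Δλ = 0.872444,  By = cos φ₂ sin Δλ = 0.351653
φₘ = atan2(sin φ₁ + sin φ₂, √((cos φ₁ + Bx)² + By²)) = -30.11320°
λₘ = λ₁ + atan2(By, cos φ₁ + Bx) = 8.53406°

30.113°S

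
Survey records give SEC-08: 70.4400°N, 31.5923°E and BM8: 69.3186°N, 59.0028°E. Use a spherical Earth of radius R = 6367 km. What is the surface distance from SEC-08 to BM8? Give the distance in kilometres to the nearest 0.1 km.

Δφ = -1.1214°,  Δλ = 27.4105°
a = sin²(Δφ/2) + cos φ₁ cos φ₂ sin²(Δλ/2) = 0.006733
c = 2·arcsin(√a) = 0.164295 rad = 9.4134°
d = R·c = 6367 × 0.164295 = 1046.1 km

1046.1 km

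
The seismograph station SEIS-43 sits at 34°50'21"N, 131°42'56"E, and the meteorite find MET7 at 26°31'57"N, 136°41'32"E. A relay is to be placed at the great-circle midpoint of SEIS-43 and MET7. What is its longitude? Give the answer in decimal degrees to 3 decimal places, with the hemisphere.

134.311°E

SEIS-43: φ = +34.83917°, λ = +131.71556°
MET7: φ = +26.53250°, λ = +136.69222°
Bx = cos φ₂ cos Δλ = 0.891308,  By = cos φ₂ sin Δλ = 0.077614
φₘ = atan2(sin φ₁ + sin φ₂, √((cos φ₁ + Bx)² + By²)) = 30.70952°
λₘ = λ₁ + atan2(By, cos φ₁ + Bx) = 134.31118°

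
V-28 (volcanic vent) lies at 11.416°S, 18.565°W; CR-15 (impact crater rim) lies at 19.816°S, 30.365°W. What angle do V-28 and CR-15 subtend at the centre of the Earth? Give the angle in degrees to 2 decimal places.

14.12°

Δφ = -8.4000°,  Δλ = -11.8000°
a = sin²(Δφ/2) + cos φ₁ cos φ₂ sin²(Δλ/2) = 0.015108
c = 2·arcsin(√a) = 0.246451 rad = 14.1206°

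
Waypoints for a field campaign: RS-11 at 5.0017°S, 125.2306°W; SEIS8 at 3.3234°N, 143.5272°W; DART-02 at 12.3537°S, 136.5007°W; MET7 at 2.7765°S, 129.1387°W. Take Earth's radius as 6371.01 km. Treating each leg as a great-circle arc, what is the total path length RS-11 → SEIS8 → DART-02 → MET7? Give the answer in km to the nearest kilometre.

5480 km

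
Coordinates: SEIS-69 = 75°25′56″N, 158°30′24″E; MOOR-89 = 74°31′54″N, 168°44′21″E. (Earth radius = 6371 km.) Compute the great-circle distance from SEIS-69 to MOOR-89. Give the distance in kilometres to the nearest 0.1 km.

SEIS-69: φ = +75.43222°, λ = +158.50667°
MOOR-89: φ = +74.53167°, λ = +168.73917°
Δφ = -0.9006°,  Δλ = 10.2325°
a = sin²(Δφ/2) + cos φ₁ cos φ₂ sin²(Δλ/2) = 0.000595
c = 2·arcsin(√a) = 0.048800 rad = 2.7960°
d = R·c = 6371 × 0.048800 = 310.9 km

310.9 km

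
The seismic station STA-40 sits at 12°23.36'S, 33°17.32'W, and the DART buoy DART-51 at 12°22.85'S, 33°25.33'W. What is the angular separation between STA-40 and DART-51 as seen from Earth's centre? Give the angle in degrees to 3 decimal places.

0.131°

STA-40: φ = -12.38933°, λ = -33.28867°
DART-51: φ = -12.38083°, λ = -33.42217°
Δφ = 0.0085°,  Δλ = -0.1335°
a = sin²(Δφ/2) + cos φ₁ cos φ₂ sin²(Δλ/2) = 0.000001
c = 2·arcsin(√a) = 0.002281 rad = 0.1307°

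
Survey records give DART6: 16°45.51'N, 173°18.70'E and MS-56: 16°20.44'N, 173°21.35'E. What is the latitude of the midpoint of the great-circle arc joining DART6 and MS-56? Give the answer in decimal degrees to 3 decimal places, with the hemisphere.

DART6: φ = +16.75850°, λ = +173.31167°
MS-56: φ = +16.34067°, λ = +173.35583°
Bx = cos φ₂ cos Δλ = 0.959606,  By = cos φ₂ sin Δλ = 0.000740
φₘ = atan2(sin φ₁ + sin φ₂, √((cos φ₁ + Bx)² + By²)) = 16.54958°
λₘ = λ₁ + atan2(By, cos φ₁ + Bx) = 173.33377°

16.550°N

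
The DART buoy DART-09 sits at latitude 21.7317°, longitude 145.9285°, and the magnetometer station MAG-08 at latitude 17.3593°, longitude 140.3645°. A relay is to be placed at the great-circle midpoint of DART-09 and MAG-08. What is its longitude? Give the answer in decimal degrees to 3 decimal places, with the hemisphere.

Bx = cos φ₂ cos Δλ = 0.949956,  By = cos φ₂ sin Δλ = -0.092541
φₘ = atan2(sin φ₁ + sin φ₂, √((cos φ₁ + Bx)² + By²)) = 19.56681°
λₘ = λ₁ + atan2(By, cos φ₁ + Bx) = 143.10877°

143.109°E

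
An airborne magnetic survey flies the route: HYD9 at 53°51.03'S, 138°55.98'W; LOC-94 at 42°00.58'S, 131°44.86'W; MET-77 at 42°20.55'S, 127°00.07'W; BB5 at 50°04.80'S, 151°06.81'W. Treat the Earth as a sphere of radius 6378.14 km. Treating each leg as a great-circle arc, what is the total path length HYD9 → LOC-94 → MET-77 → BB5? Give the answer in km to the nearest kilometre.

HYD9: φ = -53.85050°, λ = -138.93300°
LOC-94: φ = -42.00967°, λ = -131.74767°
MET-77: φ = -42.34250°, λ = -127.00117°
BB5: φ = -50.08000°, λ = -151.11350°
HYD9→LOC-94: c = 0.222815 rad, d = 1421.15 km
LOC-94→MET-77: c = 0.061659 rad, d = 393.27 km
MET-77→BB5: c = 0.319127 rad, d = 2035.44 km
Total = 1421.15 + 393.27 + 2035.44 = 3849.85 km

3850 km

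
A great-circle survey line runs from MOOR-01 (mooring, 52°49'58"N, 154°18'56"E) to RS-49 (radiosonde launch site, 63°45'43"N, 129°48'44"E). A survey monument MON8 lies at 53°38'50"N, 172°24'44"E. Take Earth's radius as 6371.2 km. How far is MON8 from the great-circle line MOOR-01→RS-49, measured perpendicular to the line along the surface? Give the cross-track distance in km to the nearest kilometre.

MOOR-01: φ = +52.83278°, λ = +154.31556°
RS-49: φ = +63.76194°, λ = +129.81222°
MON8: φ = +53.64722°, λ = +172.41222°
δ₁₃ = central angle MOOR-01→MON8 = 0.189042 rad  (haversine)
θ₁₃ = bearing MOOR-01→MON8 = 78.464°,  θ₁₂ = bearing MOOR-01→RS-49 = 320.359°
dₓₜ = R·arcsin(sin δ₁₃ · sin(θ₁₃ − θ₁₂)) = 6371.2·arcsin(0.18792·sin(-241.895°)) = 1060.988 km
|dₓₜ| = 1060.988 km

1061 km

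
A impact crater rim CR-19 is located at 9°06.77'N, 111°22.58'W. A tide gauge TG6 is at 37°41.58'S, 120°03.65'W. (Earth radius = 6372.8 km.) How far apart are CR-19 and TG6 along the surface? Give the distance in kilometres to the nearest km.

5284 km

CR-19: φ = +9.11283°, λ = -111.37633°
TG6: φ = -37.69300°, λ = -120.06083°
Δφ = -46.8058°,  Δλ = -8.6845°
a = sin²(Δφ/2) + cos φ₁ cos φ₂ sin²(Δλ/2) = 0.162243
c = 2·arcsin(√a) = 0.829133 rad = 47.5058°
d = R·c = 6372.8 × 0.829133 = 5283.9 km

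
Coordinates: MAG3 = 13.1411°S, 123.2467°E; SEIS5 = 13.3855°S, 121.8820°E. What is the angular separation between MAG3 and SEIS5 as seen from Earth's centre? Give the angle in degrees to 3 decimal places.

1.351°

Δφ = -0.2444°,  Δλ = -1.3647°
a = sin²(Δφ/2) + cos φ₁ cos φ₂ sin²(Δλ/2) = 0.000139
c = 2·arcsin(√a) = 0.023572 rad = 1.3506°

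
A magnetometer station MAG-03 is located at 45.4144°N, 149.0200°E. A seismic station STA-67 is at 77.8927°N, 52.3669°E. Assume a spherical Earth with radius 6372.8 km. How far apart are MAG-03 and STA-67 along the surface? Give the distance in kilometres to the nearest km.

Δφ = 32.4783°,  Δλ = -96.6531°
a = sin²(Δφ/2) + cos φ₁ cos φ₂ sin²(Δλ/2) = 0.160349
c = 2·arcsin(√a) = 0.823985 rad = 47.2108°
d = R·c = 6372.8 × 0.823985 = 5251.1 km

5251 km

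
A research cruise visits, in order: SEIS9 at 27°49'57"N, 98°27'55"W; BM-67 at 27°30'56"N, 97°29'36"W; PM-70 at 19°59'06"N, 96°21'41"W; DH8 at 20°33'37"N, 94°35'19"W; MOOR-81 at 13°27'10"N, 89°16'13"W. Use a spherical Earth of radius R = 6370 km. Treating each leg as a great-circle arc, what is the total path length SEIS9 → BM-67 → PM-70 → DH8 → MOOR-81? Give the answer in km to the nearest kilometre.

SEIS9: φ = +27.83250°, λ = -98.46528°
BM-67: φ = +27.51556°, λ = -97.49333°
PM-70: φ = +19.98500°, λ = -96.36139°
DH8: φ = +20.56028°, λ = -94.58861°
MOOR-81: φ = +13.45278°, λ = -89.27028°
SEIS9→BM-67: c = 0.016009 rad, d = 101.98 km
BM-67→PM-70: c = 0.132668 rad, d = 845.10 km
PM-70→DH8: c = 0.030711 rad, d = 195.63 km
DH8→MOOR-81: c = 0.152492 rad, d = 971.37 km
Total = 101.98 + 845.10 + 195.63 + 971.37 = 2114.08 km

2114 km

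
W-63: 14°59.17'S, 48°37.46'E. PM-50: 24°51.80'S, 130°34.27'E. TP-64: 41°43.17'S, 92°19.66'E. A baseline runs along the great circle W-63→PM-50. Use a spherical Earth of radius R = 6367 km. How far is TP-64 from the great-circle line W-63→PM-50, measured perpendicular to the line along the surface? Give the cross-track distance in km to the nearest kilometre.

1720 km

W-63: φ = -14.98617°, λ = +48.62433°
PM-50: φ = -24.86333°, λ = +130.57117°
TP-64: φ = -41.71950°, λ = +92.32767°
δ₁₃ = central angle W-63→TP-64 = 0.804692 rad  (haversine)
θ₁₃ = bearing W-63→TP-64 = 134.303°,  θ₁₂ = bearing W-63→PM-50 = 112.564°
dₓₜ = R·arcsin(sin δ₁₃ · sin(θ₁₃ − θ₁₂)) = 6367·arcsin(0.72062·sin(21.739°)) = 1720.233 km
|dₓₜ| = 1720.233 km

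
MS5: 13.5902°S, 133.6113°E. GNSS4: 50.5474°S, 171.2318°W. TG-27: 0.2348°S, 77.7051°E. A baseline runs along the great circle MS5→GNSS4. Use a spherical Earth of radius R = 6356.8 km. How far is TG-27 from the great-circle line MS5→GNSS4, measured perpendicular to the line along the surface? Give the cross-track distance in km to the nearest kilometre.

3878 km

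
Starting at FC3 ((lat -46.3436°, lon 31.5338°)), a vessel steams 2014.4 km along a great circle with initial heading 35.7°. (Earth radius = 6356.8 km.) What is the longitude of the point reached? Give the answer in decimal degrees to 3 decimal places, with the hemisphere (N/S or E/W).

43.762°E

δ = d/R = 2014.4/6356.8 = 0.316889 rad
φ₂ = arcsin(sin φ₁ cos δ + cos φ₁ sin δ cos θ)
   = arcsin(-0.72349·0.95021 + 0.69033·0.31161·0.81208) = -30.84902°
λ₂ = λ₁ + atan2(sin θ sin δ cos φ₁, cos δ − sin φ₁ sin φ₂) = 43.76190°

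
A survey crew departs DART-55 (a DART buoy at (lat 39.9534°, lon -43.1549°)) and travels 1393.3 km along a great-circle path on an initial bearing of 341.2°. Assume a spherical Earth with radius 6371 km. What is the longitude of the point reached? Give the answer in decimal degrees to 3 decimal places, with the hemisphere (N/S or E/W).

δ = d/R = 1393.3/6371 = 0.218694 rad
φ₂ = arcsin(sin φ₁ cos δ + cos φ₁ sin δ cos θ)
   = arcsin(0.64216·0.97618 + 0.76657·0.21695·0.94665) = 51.65661°
λ₂ = λ₁ + atan2(sin θ sin δ cos φ₁, cos δ − sin φ₁ sin φ₂) = -49.62598°

49.626°W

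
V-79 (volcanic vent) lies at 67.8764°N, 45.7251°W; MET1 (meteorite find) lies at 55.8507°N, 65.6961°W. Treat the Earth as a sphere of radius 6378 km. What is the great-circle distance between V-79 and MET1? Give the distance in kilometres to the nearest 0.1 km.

Δφ = -12.0257°,  Δλ = -19.9710°
a = sin²(Δφ/2) + cos φ₁ cos φ₂ sin²(Δλ/2) = 0.017329
c = 2·arcsin(√a) = 0.264048 rad = 15.1288°
d = R·c = 6378 × 0.264048 = 1684.1 km

1684.1 km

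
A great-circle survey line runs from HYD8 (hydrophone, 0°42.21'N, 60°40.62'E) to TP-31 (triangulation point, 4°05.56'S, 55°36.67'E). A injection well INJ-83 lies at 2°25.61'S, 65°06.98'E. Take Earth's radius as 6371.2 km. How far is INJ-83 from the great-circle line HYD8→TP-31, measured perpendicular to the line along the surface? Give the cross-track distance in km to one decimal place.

592.2 km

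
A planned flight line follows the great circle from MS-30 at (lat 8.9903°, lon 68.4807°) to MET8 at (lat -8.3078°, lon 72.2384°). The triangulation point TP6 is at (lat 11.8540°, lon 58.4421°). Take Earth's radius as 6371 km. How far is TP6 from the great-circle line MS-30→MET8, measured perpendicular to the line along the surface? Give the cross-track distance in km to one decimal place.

994.8 km

δ₁₃ = central angle MS-30→TP6 = 0.179392 rad  (haversine)
θ₁₃ = bearing MS-30→TP6 = 287.045°,  θ₁₂ = bearing MS-30→MET8 = 167.683°
dₓₜ = R·arcsin(sin δ₁₃ · sin(θ₁₃ − θ₁₂)) = 6371·arcsin(0.17843·sin(119.361°)) = 994.799 km
|dₓₜ| = 994.799 km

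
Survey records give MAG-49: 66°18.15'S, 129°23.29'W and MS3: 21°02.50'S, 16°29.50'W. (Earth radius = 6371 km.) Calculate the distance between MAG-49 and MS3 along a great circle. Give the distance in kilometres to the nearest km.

MAG-49: φ = -66.30250°, λ = -129.38817°
MS3: φ = -21.04167°, λ = -16.49167°
Δφ = 45.2608°,  Δλ = 112.8965°
a = sin²(Δφ/2) + cos φ₁ cos φ₂ sin²(Δλ/2) = 0.408585
c = 2·arcsin(√a) = 1.386933 rad = 79.4654°
d = R·c = 6371 × 1.386933 = 8836.1 km

8836 km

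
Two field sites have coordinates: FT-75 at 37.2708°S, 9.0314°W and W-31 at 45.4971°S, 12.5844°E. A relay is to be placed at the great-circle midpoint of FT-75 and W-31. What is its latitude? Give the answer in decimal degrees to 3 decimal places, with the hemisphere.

Bx = cos φ₂ cos Δλ = 0.651651,  By = cos φ₂ sin Δλ = 0.258215
φₘ = atan2(sin φ₁ + sin φ₂, √((cos φ₁ + Bx)² + By²)) = -41.89107°
λₘ = λ₁ + atan2(By, cos φ₁ + Bx) = 1.08348°

41.891°S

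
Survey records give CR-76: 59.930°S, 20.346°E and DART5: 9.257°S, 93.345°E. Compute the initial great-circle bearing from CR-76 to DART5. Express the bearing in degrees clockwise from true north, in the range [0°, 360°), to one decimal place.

79.8°

Δλ = 72.9990°
y = sin Δλ · cos φ₂ = 0.943845
x = cos φ₁ sin φ₂ − sin φ₁ cos φ₂ cos Δλ = 0.169140
θ = atan2(y, x) = 79.8403° → 79.8403° (mod 360°)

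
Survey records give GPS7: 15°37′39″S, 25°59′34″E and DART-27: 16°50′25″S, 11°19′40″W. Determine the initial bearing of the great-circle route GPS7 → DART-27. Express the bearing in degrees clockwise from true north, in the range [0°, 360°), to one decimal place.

262.7°

GPS7: φ = -15.62750°, λ = +25.99278°
DART-27: φ = -16.84028°, λ = -11.32778°
Δλ = -37.3206°
y = sin Δλ · cos φ₂ = -0.580274
x = cos φ₁ sin φ₂ − sin φ₁ cos φ₂ cos Δλ = -0.073955
θ = atan2(y, x) = -97.2630° → 262.7370° (mod 360°)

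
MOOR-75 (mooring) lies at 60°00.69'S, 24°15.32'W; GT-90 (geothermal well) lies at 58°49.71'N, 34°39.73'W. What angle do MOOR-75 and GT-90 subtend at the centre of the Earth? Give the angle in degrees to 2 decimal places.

MOOR-75: φ = -60.01150°, λ = -24.25533°
GT-90: φ = +58.82850°, λ = -34.66217°
Δφ = 118.8400°,  Δλ = -10.4068°
a = sin²(Δφ/2) + cos φ₁ cos φ₂ sin²(Δλ/2) = 0.743311
c = 2·arcsin(√a) = 2.079014 rad = 119.1187°

119.12°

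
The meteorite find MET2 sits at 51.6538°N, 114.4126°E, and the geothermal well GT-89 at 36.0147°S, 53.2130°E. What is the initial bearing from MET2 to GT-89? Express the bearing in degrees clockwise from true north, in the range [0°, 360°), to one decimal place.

226.6°

Δλ = -61.1996°
y = sin Δλ · cos φ₂ = -0.708812
x = cos φ₁ sin φ₂ − sin φ₁ cos φ₂ cos Δλ = -0.670414
θ = atan2(y, x) = -133.4053° → 226.5947° (mod 360°)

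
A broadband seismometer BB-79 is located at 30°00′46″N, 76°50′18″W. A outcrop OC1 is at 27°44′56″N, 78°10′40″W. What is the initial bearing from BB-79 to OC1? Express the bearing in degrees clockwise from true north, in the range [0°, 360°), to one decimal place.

207.7°

BB-79: φ = +30.01278°, λ = -76.83833°
OC1: φ = +27.74889°, λ = -78.17778°
Δλ = -1.3394°
y = sin Δλ · cos φ₂ = -0.020687
x = cos φ₁ sin φ₂ − sin φ₁ cos φ₂ cos Δλ = -0.039381
θ = atan2(y, x) = -152.2866° → 207.7134° (mod 360°)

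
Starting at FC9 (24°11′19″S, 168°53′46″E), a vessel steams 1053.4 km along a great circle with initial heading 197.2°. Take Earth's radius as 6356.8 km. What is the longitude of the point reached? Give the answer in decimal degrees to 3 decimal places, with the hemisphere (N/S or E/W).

165.553°E

FC9: φ = -24.18861°, λ = +168.89611°
δ = d/R = 1053.4/6356.8 = 0.165712 rad
φ₂ = arcsin(sin φ₁ cos δ + cos φ₁ sin δ cos θ)
   = arcsin(-0.40974·0.98630 + 0.91220·0.16495·-0.95528) = -33.22111°
λ₂ = λ₁ + atan2(sin θ sin δ cos φ₁, cos δ − sin φ₁ sin φ₂) = 165.55340°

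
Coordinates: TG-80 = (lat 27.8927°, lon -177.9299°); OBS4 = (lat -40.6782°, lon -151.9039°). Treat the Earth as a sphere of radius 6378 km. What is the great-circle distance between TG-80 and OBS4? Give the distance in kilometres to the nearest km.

Δφ = -68.5709°,  Δλ = 26.0260°
a = sin²(Δφ/2) + cos φ₁ cos φ₂ sin²(Δλ/2) = 0.351310
c = 2·arcsin(√a) = 1.268849 rad = 72.6997°
d = R·c = 6378 × 1.268849 = 8092.7 km

8093 km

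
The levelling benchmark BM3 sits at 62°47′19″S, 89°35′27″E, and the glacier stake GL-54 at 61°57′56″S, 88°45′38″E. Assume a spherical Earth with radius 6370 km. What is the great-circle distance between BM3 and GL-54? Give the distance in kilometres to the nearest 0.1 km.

101.0 km

BM3: φ = -62.78861°, λ = +89.59083°
GL-54: φ = -61.96556°, λ = +88.76056°
Δφ = 0.8231°,  Δλ = -0.8303°
a = sin²(Δφ/2) + cos φ₁ cos φ₂ sin²(Δλ/2) = 0.000063
c = 2·arcsin(√a) = 0.015858 rad = 0.9086°
d = R·c = 6370 × 0.015858 = 101.0 km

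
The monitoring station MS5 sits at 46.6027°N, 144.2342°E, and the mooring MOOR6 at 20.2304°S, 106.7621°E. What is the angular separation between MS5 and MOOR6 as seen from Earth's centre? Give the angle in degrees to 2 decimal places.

Δφ = -66.8331°,  Δλ = -37.4721°
a = sin²(Δφ/2) + cos φ₁ cos φ₂ sin²(Δλ/2) = 0.369808
c = 2·arcsin(√a) = 1.307377 rad = 74.9072°

74.91°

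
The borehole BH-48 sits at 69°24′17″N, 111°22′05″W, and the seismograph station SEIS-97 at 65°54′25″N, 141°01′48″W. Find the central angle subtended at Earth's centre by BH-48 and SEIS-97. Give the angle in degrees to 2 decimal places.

11.67°

BH-48: φ = +69.40472°, λ = -111.36806°
SEIS-97: φ = +65.90694°, λ = -141.03000°
Δφ = -3.4978°,  Δλ = -29.6619°
a = sin²(Δφ/2) + cos φ₁ cos φ₂ sin²(Δλ/2) = 0.010340
c = 2·arcsin(√a) = 0.203723 rad = 11.6724°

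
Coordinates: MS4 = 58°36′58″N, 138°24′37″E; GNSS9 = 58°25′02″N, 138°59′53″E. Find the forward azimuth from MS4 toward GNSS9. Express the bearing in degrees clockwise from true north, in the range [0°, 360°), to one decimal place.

MS4: φ = +58.61611°, λ = +138.41028°
GNSS9: φ = +58.41722°, λ = +138.99806°
Δλ = 0.5878°
y = sin Δλ · cos φ₂ = 0.005373
x = cos φ₁ sin φ₂ − sin φ₁ cos φ₂ cos Δλ = -0.003448
θ = atan2(y, x) = 122.6890° → 122.6890° (mod 360°)

122.7°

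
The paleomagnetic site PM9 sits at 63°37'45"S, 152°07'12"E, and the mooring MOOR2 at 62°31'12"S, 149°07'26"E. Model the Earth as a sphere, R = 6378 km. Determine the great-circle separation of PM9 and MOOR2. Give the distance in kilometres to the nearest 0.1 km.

PM9: φ = -63.62917°, λ = +152.12000°
MOOR2: φ = -62.52000°, λ = +149.12389°
Δφ = 1.1092°,  Δλ = -2.9961°
a = sin²(Δφ/2) + cos φ₁ cos φ₂ sin²(Δλ/2) = 0.000234
c = 2·arcsin(√a) = 0.030580 rad = 1.7521°
d = R·c = 6378 × 0.030580 = 195.0 km

195.0 km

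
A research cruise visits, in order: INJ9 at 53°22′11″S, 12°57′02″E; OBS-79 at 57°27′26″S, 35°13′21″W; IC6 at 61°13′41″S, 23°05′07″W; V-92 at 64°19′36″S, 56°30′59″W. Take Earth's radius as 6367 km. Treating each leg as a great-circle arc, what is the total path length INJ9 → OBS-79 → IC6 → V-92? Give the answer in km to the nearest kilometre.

5523 km

INJ9: φ = -53.36972°, λ = +12.95056°
OBS-79: φ = -57.45722°, λ = -35.22250°
IC6: φ = -61.22806°, λ = -23.08528°
V-92: φ = -64.32667°, λ = -56.51639°
INJ9→OBS-79: c = 0.472264 rad, d = 3006.90 km
OBS-79→IC6: c = 0.126199 rad, d = 803.51 km
IC6→V-92: c = 0.269002 rad, d = 1712.74 km
Total = 3006.90 + 803.51 + 1712.74 = 5523.15 km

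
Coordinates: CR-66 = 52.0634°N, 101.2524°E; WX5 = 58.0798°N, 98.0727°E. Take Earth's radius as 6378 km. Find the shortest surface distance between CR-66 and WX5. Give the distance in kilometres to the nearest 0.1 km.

699.5 km

Δφ = 6.0164°,  Δλ = -3.1797°
a = sin²(Δφ/2) + cos φ₁ cos φ₂ sin²(Δλ/2) = 0.003004
c = 2·arcsin(√a) = 0.109677 rad = 6.2840°
d = R·c = 6378 × 0.109677 = 699.5 km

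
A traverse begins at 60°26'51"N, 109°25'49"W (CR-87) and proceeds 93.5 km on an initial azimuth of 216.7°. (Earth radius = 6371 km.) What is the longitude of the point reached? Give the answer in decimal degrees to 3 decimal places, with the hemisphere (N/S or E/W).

CR-87: φ = +60.44750°, λ = -109.43028°
δ = d/R = 93.5/6371 = 0.014676 rad
φ₂ = arcsin(sin φ₁ cos δ + cos φ₁ sin δ cos θ)
   = arcsin(0.86990·0.99989 + 0.49322·0.01468·-0.80178) = 59.76952°
λ₂ = λ₁ + atan2(sin θ sin δ cos φ₁, cos δ − sin φ₁ sin φ₂) = -110.42839°

110.428°W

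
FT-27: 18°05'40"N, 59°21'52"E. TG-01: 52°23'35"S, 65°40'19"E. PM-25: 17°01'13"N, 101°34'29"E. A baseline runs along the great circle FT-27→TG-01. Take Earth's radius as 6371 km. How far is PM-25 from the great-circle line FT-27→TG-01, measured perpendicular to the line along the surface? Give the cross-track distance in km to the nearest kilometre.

4466 km

FT-27: φ = +18.09444°, λ = +59.36444°
TG-01: φ = -52.39306°, λ = +65.67194°
PM-25: φ = +17.02028°, λ = +101.57472°
δ₁₃ = central angle FT-27→PM-25 = 0.701107 rad  (haversine)
θ₁₃ = bearing FT-27→PM-25 = 84.818°,  θ₁₂ = bearing FT-27→TG-01 = 175.927°
dₓₜ = R·arcsin(sin δ₁₃ · sin(θ₁₃ − θ₁₂)) = 6371·arcsin(0.64506·sin(-91.109°)) = -4465.745 km
|dₓₜ| = 4465.745 km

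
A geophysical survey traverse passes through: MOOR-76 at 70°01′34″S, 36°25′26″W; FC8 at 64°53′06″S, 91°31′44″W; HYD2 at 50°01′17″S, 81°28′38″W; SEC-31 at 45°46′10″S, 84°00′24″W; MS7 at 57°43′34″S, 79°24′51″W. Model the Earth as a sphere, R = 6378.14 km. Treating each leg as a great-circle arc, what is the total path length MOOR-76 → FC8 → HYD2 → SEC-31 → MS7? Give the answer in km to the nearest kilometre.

MOOR-76: φ = -70.02611°, λ = -36.42389°
FC8: φ = -64.88500°, λ = -91.52889°
HYD2: φ = -50.02139°, λ = -81.47722°
SEC-31: φ = -45.76944°, λ = -84.00667°
MS7: φ = -57.72611°, λ = -79.41417°
MOOR-76→FC8: c = 0.365530 rad, d = 2331.40 km
FC8→HYD2: c = 0.275264 rad, d = 1755.67 km
HYD2→SEC-31: c = 0.079884 rad, d = 509.51 km
SEC-31→MS7: c = 0.214379 rad, d = 1367.34 km
Total = 2331.40 + 1755.67 + 509.51 + 1367.34 = 5963.92 km

5964 km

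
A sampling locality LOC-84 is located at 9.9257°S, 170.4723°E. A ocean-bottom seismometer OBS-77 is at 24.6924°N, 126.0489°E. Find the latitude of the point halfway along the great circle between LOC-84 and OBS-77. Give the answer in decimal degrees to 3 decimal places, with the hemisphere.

7.967°N

Bx = cos φ₂ cos Δλ = 0.648884,  By = cos φ₂ sin Δλ = -0.635954
φₘ = atan2(sin φ₁ + sin φ₂, √((cos φ₁ + Bx)² + By²)) = 7.96677°
λₘ = λ₁ + atan2(By, cos φ₁ + Bx) = 149.20529°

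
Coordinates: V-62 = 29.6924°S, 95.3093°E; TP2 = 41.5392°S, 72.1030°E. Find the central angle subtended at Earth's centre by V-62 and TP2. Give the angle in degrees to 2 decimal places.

22.17°

Δφ = -11.8468°,  Δλ = -23.2063°
a = sin²(Δφ/2) + cos φ₁ cos φ₂ sin²(Δλ/2) = 0.036954
c = 2·arcsin(√a) = 0.386877 rad = 22.1664°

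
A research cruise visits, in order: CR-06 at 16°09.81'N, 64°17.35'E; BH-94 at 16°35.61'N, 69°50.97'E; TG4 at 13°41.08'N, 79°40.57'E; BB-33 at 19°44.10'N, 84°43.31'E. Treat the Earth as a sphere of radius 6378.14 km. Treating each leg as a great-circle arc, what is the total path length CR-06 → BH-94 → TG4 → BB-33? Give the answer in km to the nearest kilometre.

2562 km

CR-06: φ = +16.16350°, λ = +64.28917°
BH-94: φ = +16.59350°, λ = +69.84950°
TG4: φ = +13.68467°, λ = +79.67617°
BB-33: φ = +19.73500°, λ = +84.72183°
CR-06→BH-94: c = 0.093407 rad, d = 595.76 km
BH-94→TG4: c = 0.173131 rad, d = 1104.25 km
TG4→BB-33: c = 0.135116 rad, d = 861.79 km
Total = 595.76 + 1104.25 + 861.79 = 2561.80 km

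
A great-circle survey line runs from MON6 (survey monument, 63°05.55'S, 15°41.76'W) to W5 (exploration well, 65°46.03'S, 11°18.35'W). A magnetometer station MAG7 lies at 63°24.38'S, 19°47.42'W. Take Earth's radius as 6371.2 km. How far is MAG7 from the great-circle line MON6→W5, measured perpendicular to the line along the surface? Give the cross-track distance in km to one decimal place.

MON6: φ = -63.09250°, λ = -15.69600°
W5: φ = -65.76717°, λ = -11.30583°
MAG7: φ = -63.40633°, λ = -19.79033°
δ₁₃ = central angle MON6→MAG7 = 0.032622 rad  (haversine)
θ₁₃ = bearing MON6→MAG7 = 258.511°,  θ₁₂ = bearing MON6→W5 = 146.649°
dₓₜ = R·arcsin(sin δ₁₃ · sin(θ₁₃ − θ₁₂)) = 6371.2·arcsin(0.03262·sin(111.862°)) = 192.887 km
|dₓₜ| = 192.887 km

192.9 km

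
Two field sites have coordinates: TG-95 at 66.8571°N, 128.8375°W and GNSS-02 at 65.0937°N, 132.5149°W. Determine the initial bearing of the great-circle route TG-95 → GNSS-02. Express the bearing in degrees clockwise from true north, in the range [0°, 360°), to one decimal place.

Δλ = -3.6774°
y = sin Δλ · cos φ₂ = -0.027011
x = cos φ₁ sin φ₂ − sin φ₁ cos φ₂ cos Δλ = -0.029975
θ = atan2(y, x) = -137.9773° → 222.0227° (mod 360°)

222.0°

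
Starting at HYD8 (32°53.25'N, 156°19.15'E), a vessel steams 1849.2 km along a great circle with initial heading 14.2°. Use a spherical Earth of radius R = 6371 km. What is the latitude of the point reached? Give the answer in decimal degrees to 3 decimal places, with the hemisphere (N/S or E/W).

HYD8: φ = +32.88750°, λ = +156.31917°
δ = d/R = 1849.2/6371 = 0.290253 rad
φ₂ = arcsin(sin φ₁ cos δ + cos φ₁ sin δ cos θ)
   = arcsin(0.54299·0.95817 + 0.83974·0.28619·0.96945) = 48.87392°
λ₂ = λ₁ + atan2(sin θ sin δ cos φ₁, cos δ − sin φ₁ sin φ₂) = 162.44666°

48.874°N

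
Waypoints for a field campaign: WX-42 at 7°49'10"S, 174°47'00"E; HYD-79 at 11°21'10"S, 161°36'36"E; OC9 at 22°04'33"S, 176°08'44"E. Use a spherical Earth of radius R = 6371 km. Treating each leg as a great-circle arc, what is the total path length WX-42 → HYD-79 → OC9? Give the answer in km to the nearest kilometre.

3448 km

WX-42: φ = -7.81944°, λ = +174.78333°
HYD-79: φ = -11.35278°, λ = +161.61000°
OC9: φ = -22.07583°, λ = +176.14556°
WX-42→HYD-79: c = 0.234894 rad, d = 1496.51 km
HYD-79→OC9: c = 0.306296 rad, d = 1951.41 km
Total = 1496.51 + 1951.41 = 3447.92 km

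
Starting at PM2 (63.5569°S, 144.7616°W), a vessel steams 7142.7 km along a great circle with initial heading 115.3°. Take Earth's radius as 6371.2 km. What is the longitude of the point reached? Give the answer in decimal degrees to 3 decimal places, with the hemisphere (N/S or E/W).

δ = d/R = 7142.7/6371.2 = 1.121092 rad
φ₂ = arcsin(sin φ₁ cos δ + cos φ₁ sin δ cos θ)
   = arcsin(-0.89538·0.43470 + 0.44531·0.90058·-0.42736) = -34.09765°
λ₂ = λ₁ + atan2(sin θ sin δ cos φ₁, cos δ − sin φ₁ sin φ₂) = -44.25313°

44.253°W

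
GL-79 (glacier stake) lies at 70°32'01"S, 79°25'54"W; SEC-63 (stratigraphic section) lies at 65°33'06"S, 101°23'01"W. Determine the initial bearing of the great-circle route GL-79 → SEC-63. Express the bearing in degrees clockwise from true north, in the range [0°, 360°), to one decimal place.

GL-79: φ = -70.53361°, λ = -79.43167°
SEC-63: φ = -65.55167°, λ = -101.38361°
Δλ = -21.9519°
y = sin Δλ · cos φ₂ = -0.154717
x = cos φ₁ sin φ₂ − sin φ₁ cos φ₂ cos Δλ = 0.058550
θ = atan2(y, x) = -69.2716° → 290.7284° (mod 360°)

290.7°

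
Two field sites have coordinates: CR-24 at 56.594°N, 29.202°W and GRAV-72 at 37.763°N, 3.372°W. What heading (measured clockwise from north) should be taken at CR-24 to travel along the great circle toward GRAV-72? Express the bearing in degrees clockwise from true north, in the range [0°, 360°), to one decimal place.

126.7°

Δλ = 25.8300°
y = sin Δλ · cos φ₂ = 0.344445
x = cos φ₁ sin φ₂ − sin φ₁ cos φ₂ cos Δλ = -0.256843
θ = atan2(y, x) = 126.7109° → 126.7109° (mod 360°)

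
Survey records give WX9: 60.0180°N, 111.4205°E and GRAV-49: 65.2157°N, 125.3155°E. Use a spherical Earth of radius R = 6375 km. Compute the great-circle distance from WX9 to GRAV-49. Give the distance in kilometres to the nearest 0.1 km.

913.2 km

Δφ = 5.1977°,  Δλ = 13.8950°
a = sin²(Δφ/2) + cos φ₁ cos φ₂ sin²(Δλ/2) = 0.005121
c = 2·arcsin(√a) = 0.143246 rad = 8.2074°
d = R·c = 6375 × 0.143246 = 913.2 km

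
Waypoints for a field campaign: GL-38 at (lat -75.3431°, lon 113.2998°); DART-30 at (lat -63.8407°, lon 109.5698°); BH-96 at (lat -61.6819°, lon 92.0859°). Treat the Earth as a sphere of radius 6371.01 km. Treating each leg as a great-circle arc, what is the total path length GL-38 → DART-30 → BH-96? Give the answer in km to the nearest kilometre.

2205 km

GL-38→DART-30: c = 0.201936 rad, d = 1286.54 km
DART-30→BH-96: c = 0.144148 rad, d = 918.37 km
Total = 1286.54 + 918.37 = 2204.91 km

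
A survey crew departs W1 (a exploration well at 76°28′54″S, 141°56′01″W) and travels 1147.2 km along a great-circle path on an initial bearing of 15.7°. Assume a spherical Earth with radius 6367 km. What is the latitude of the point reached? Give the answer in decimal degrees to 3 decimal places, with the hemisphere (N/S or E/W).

W1: φ = -76.48167°, λ = -141.93361°
δ = d/R = 1147.2/6367 = 0.180179 rad
φ₂ = arcsin(sin φ₁ cos δ + cos φ₁ sin δ cos θ)
   = arcsin(-0.97230·0.98381 + 0.23376·0.17921·0.96269) = -66.38068°
λ₂ = λ₁ + atan2(sin θ sin δ cos φ₁, cos δ − sin φ₁ sin φ₂) = -134.98184°

66.381°S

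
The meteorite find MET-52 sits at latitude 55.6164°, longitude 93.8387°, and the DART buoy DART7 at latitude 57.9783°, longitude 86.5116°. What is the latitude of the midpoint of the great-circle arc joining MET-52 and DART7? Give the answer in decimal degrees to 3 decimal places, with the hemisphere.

Bx = cos φ₂ cos Δλ = 0.525911,  By = cos φ₂ sin Δλ = -0.067624
φₘ = atan2(sin φ₁ + sin φ₂, √((cos φ₁ + Bx)² + By²)) = 56.85098°
λₘ = λ₁ + atan2(By, cos φ₁ + Bx) = 90.29071°

56.851°N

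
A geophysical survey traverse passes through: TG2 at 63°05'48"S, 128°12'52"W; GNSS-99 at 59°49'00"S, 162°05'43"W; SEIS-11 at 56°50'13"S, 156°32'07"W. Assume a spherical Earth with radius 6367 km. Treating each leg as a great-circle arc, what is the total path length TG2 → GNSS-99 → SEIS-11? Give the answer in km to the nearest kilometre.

TG2: φ = -63.09667°, λ = -128.21444°
GNSS-99: φ = -59.81667°, λ = -162.09528°
SEIS-11: φ = -56.83694°, λ = -156.53528°
TG2→GNSS-99: c = 0.284747 rad, d = 1812.98 km
GNSS-99→SEIS-11: c = 0.072761 rad, d = 463.27 km
Total = 1812.98 + 463.27 = 2276.25 km

2276 km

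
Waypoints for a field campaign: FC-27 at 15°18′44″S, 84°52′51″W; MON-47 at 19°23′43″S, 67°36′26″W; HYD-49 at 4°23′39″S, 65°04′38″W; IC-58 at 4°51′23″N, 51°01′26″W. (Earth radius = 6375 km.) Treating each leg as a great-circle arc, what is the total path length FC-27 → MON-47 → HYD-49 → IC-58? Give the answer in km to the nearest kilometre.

5451 km

FC-27: φ = -15.31222°, λ = -84.88083°
MON-47: φ = -19.39528°, λ = -67.60722°
HYD-49: φ = -4.39417°, λ = -65.07722°
IC-58: φ = +4.85639°, λ = -51.02389°
FC-27→MON-47: c = 0.296280 rad, d = 1888.78 km
MON-47→HYD-49: c = 0.265337 rad, d = 1691.53 km
HYD-49→IC-58: c = 0.293421 rad, d = 1870.56 km
Total = 1888.78 + 1691.53 + 1870.56 = 5450.87 km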